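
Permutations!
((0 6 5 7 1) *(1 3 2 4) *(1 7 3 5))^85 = (7)(0 6 1)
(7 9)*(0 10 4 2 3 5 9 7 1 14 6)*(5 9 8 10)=(0 5 8 10 4 2 3 9 1 14 6)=[5, 14, 3, 9, 2, 8, 0, 7, 10, 1, 4, 11, 12, 13, 6]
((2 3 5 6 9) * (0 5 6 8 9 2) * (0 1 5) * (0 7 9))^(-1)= (0 8 5 1 9 7)(2 6 3)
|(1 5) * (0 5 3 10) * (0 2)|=6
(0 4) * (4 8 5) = (0 8 5 4) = [8, 1, 2, 3, 0, 4, 6, 7, 5]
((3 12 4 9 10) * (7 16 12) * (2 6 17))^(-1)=(2 17 6)(3 10 9 4 12 16 7)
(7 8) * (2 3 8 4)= (2 3 8 7 4)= [0, 1, 3, 8, 2, 5, 6, 4, 7]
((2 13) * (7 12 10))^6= (13)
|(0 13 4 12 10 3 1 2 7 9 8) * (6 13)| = 12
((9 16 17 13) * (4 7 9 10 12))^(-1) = ((4 7 9 16 17 13 10 12))^(-1) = (4 12 10 13 17 16 9 7)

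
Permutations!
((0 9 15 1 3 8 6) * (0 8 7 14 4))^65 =((0 9 15 1 3 7 14 4)(6 8))^65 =(0 9 15 1 3 7 14 4)(6 8)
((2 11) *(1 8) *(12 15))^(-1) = (1 8)(2 11)(12 15)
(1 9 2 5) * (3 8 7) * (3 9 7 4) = (1 7 9 2 5)(3 8 4) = [0, 7, 5, 8, 3, 1, 6, 9, 4, 2]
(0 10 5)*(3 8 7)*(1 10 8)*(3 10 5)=(0 8 7 10 3 1 5)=[8, 5, 2, 1, 4, 0, 6, 10, 7, 9, 3]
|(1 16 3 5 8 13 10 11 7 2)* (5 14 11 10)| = 21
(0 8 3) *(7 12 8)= (0 7 12 8 3)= [7, 1, 2, 0, 4, 5, 6, 12, 3, 9, 10, 11, 8]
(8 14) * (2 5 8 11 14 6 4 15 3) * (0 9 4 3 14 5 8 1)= [9, 0, 8, 2, 15, 1, 3, 7, 6, 4, 10, 5, 12, 13, 11, 14]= (0 9 4 15 14 11 5 1)(2 8 6 3)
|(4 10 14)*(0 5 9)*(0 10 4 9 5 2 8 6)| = 12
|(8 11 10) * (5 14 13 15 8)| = 7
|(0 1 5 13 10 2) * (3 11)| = 6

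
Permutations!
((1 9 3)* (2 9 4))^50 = (9)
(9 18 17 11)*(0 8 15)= [8, 1, 2, 3, 4, 5, 6, 7, 15, 18, 10, 9, 12, 13, 14, 0, 16, 11, 17]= (0 8 15)(9 18 17 11)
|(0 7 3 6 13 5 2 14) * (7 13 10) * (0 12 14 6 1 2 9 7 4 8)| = 12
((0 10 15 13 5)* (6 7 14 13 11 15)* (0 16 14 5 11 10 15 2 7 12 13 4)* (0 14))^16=(0 13 16 12 5 6 7 10 2 15 11)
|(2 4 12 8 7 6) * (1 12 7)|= |(1 12 8)(2 4 7 6)|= 12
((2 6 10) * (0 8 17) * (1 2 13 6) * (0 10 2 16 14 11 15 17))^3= (0 8)(1 11 10 2 14 17 6 16 15 13)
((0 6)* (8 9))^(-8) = ((0 6)(8 9))^(-8) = (9)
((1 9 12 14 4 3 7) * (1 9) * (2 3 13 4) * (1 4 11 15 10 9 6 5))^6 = (1 9 6 15 3 13 14)(2 4 12 5 10 7 11)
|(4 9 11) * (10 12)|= 6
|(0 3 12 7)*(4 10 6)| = |(0 3 12 7)(4 10 6)| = 12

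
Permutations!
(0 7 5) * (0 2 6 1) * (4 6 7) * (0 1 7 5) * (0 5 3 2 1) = (0 4 6 7 5 1)(2 3) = [4, 0, 3, 2, 6, 1, 7, 5]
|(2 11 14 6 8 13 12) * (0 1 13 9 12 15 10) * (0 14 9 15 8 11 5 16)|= 14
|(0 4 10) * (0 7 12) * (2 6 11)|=|(0 4 10 7 12)(2 6 11)|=15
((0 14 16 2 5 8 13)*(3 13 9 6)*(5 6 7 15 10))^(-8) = (0 13 3 6 2 16 14)(5 15 9)(7 8 10) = ((0 14 16 2 6 3 13)(5 8 9 7 15 10))^(-8)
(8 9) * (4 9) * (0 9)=(0 9 8 4)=[9, 1, 2, 3, 0, 5, 6, 7, 4, 8]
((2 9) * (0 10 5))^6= ((0 10 5)(2 9))^6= (10)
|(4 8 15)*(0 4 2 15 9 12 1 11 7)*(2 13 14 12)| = 12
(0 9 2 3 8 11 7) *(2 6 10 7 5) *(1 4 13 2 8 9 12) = (0 12 1 4 13 2 3 9 6 10 7)(5 8 11) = [12, 4, 3, 9, 13, 8, 10, 0, 11, 6, 7, 5, 1, 2]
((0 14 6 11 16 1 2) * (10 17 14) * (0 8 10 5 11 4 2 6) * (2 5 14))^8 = (17)(1 4 11)(5 16 6)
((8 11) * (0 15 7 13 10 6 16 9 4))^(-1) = (0 4 9 16 6 10 13 7 15)(8 11)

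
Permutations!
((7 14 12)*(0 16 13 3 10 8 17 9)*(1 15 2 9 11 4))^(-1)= (0 9 2 15 1 4 11 17 8 10 3 13 16)(7 12 14)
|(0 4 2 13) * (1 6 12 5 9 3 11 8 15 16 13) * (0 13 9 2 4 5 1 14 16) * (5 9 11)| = 30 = |(0 9 3 5 2 14 16 11 8 15)(1 6 12)|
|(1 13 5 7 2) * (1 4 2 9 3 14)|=|(1 13 5 7 9 3 14)(2 4)|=14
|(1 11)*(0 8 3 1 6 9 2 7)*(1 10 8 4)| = 24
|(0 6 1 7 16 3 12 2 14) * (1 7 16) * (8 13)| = |(0 6 7 1 16 3 12 2 14)(8 13)| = 18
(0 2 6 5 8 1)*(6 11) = (0 2 11 6 5 8 1) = [2, 0, 11, 3, 4, 8, 5, 7, 1, 9, 10, 6]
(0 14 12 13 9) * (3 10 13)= [14, 1, 2, 10, 4, 5, 6, 7, 8, 0, 13, 11, 3, 9, 12]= (0 14 12 3 10 13 9)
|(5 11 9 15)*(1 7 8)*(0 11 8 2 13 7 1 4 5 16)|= 15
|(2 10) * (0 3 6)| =|(0 3 6)(2 10)| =6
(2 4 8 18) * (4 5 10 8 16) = [0, 1, 5, 3, 16, 10, 6, 7, 18, 9, 8, 11, 12, 13, 14, 15, 4, 17, 2] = (2 5 10 8 18)(4 16)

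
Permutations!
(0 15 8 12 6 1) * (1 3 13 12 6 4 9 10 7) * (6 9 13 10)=(0 15 8 9 6 3 10 7 1)(4 13 12)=[15, 0, 2, 10, 13, 5, 3, 1, 9, 6, 7, 11, 4, 12, 14, 8]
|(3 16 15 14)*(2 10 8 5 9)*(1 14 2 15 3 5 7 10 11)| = 42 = |(1 14 5 9 15 2 11)(3 16)(7 10 8)|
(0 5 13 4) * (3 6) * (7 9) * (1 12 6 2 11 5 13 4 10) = (0 13 10 1 12 6 3 2 11 5 4)(7 9) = [13, 12, 11, 2, 0, 4, 3, 9, 8, 7, 1, 5, 6, 10]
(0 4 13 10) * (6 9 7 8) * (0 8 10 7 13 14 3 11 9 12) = (0 4 14 3 11 9 13 7 10 8 6 12) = [4, 1, 2, 11, 14, 5, 12, 10, 6, 13, 8, 9, 0, 7, 3]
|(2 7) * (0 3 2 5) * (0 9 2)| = |(0 3)(2 7 5 9)| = 4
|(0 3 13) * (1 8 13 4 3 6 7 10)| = |(0 6 7 10 1 8 13)(3 4)| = 14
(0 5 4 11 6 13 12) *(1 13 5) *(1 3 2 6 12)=(0 3 2 6 5 4 11 12)(1 13)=[3, 13, 6, 2, 11, 4, 5, 7, 8, 9, 10, 12, 0, 1]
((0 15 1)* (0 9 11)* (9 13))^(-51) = (0 13)(1 11)(9 15)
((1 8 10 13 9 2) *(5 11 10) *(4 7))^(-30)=((1 8 5 11 10 13 9 2)(4 7))^(-30)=(1 5 10 9)(2 8 11 13)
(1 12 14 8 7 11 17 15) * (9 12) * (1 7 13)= [0, 9, 2, 3, 4, 5, 6, 11, 13, 12, 10, 17, 14, 1, 8, 7, 16, 15]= (1 9 12 14 8 13)(7 11 17 15)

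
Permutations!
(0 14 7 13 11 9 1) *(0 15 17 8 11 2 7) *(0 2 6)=[14, 15, 7, 3, 4, 5, 0, 13, 11, 1, 10, 9, 12, 6, 2, 17, 16, 8]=(0 14 2 7 13 6)(1 15 17 8 11 9)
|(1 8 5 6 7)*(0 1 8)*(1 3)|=|(0 3 1)(5 6 7 8)|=12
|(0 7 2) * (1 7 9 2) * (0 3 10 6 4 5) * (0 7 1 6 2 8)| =12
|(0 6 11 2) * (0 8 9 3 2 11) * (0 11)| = 12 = |(0 6 11)(2 8 9 3)|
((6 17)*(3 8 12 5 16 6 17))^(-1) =(17)(3 6 16 5 12 8)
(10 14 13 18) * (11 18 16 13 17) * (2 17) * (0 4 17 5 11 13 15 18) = [4, 1, 5, 3, 17, 11, 6, 7, 8, 9, 14, 0, 12, 16, 2, 18, 15, 13, 10] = (0 4 17 13 16 15 18 10 14 2 5 11)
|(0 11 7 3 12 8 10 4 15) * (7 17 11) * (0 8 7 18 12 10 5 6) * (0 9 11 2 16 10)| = |(0 18 12 7 3)(2 16 10 4 15 8 5 6 9 11 17)| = 55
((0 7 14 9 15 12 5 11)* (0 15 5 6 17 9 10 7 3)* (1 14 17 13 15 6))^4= ((0 3)(1 14 10 7 17 9 5 11 6 13 15 12))^4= (1 17 6)(5 15 10)(7 11 12)(9 13 14)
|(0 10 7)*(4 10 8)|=5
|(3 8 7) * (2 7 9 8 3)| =2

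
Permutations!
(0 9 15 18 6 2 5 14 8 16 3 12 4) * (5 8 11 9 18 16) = [18, 1, 8, 12, 0, 14, 2, 7, 5, 15, 10, 9, 4, 13, 11, 16, 3, 17, 6] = (0 18 6 2 8 5 14 11 9 15 16 3 12 4)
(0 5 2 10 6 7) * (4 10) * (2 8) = (0 5 8 2 4 10 6 7) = [5, 1, 4, 3, 10, 8, 7, 0, 2, 9, 6]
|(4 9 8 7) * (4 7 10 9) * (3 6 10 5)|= |(3 6 10 9 8 5)|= 6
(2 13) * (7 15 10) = (2 13)(7 15 10) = [0, 1, 13, 3, 4, 5, 6, 15, 8, 9, 7, 11, 12, 2, 14, 10]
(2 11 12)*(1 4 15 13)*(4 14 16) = (1 14 16 4 15 13)(2 11 12) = [0, 14, 11, 3, 15, 5, 6, 7, 8, 9, 10, 12, 2, 1, 16, 13, 4]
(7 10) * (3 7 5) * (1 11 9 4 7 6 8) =[0, 11, 2, 6, 7, 3, 8, 10, 1, 4, 5, 9] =(1 11 9 4 7 10 5 3 6 8)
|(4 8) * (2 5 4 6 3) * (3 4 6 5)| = |(2 3)(4 8 5 6)| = 4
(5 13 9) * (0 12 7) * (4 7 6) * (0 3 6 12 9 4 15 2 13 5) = (0 9)(2 13 4 7 3 6 15) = [9, 1, 13, 6, 7, 5, 15, 3, 8, 0, 10, 11, 12, 4, 14, 2]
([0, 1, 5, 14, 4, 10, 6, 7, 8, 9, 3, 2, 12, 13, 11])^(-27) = [0, 1, 3, 2, 4, 14, 6, 7, 8, 9, 11, 10, 12, 13, 5]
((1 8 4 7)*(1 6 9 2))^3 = (1 7 2 4 9 8 6)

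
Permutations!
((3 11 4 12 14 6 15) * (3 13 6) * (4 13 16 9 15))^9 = (16)(3 13 4 14 11 6 12)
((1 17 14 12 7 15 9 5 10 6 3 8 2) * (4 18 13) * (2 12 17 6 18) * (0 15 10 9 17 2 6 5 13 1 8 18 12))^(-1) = (0 8 2 14 17 15)(1 18 3 6 4 13 9 5)(7 12 10)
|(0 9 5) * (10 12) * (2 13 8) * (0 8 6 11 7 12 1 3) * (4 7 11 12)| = 22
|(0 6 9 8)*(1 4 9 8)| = 3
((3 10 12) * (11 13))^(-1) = (3 12 10)(11 13)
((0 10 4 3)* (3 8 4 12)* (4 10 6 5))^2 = (0 5 8 12)(3 6 4 10)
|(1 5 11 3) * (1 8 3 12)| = |(1 5 11 12)(3 8)| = 4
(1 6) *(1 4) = (1 6 4) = [0, 6, 2, 3, 1, 5, 4]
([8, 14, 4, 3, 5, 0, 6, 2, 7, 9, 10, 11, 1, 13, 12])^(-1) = (0 5 4 2 7 8)(1 12 14)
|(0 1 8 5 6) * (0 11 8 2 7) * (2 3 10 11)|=|(0 1 3 10 11 8 5 6 2 7)|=10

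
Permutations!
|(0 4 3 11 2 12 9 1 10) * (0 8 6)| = 11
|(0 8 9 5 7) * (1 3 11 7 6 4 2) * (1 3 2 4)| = 10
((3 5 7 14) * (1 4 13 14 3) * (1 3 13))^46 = ((1 4)(3 5 7 13 14))^46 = (3 5 7 13 14)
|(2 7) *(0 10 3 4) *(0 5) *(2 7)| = 5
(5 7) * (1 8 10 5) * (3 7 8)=(1 3 7)(5 8 10)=[0, 3, 2, 7, 4, 8, 6, 1, 10, 9, 5]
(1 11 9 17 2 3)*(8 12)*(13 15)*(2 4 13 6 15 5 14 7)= (1 11 9 17 4 13 5 14 7 2 3)(6 15)(8 12)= [0, 11, 3, 1, 13, 14, 15, 2, 12, 17, 10, 9, 8, 5, 7, 6, 16, 4]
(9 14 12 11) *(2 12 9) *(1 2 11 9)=[0, 2, 12, 3, 4, 5, 6, 7, 8, 14, 10, 11, 9, 13, 1]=(1 2 12 9 14)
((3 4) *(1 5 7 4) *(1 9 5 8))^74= (3 4 7 5 9)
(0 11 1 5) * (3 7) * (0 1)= (0 11)(1 5)(3 7)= [11, 5, 2, 7, 4, 1, 6, 3, 8, 9, 10, 0]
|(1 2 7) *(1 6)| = 4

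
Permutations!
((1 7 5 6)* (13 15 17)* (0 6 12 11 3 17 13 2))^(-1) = (0 2 17 3 11 12 5 7 1 6)(13 15)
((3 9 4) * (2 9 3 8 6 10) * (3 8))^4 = (2 8 9 6 4 10 3)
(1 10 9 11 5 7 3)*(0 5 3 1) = [5, 10, 2, 0, 4, 7, 6, 1, 8, 11, 9, 3] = (0 5 7 1 10 9 11 3)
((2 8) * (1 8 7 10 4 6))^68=((1 8 2 7 10 4 6))^68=(1 4 7 8 6 10 2)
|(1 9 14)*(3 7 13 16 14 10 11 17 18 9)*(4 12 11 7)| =|(1 3 4 12 11 17 18 9 10 7 13 16 14)| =13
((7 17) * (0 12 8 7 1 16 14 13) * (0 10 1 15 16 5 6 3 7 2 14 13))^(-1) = (0 14 2 8 12)(1 10 13 16 15 17 7 3 6 5)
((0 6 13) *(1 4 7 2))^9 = ((0 6 13)(1 4 7 2))^9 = (13)(1 4 7 2)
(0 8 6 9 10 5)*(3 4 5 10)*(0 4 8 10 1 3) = (0 10 1 3 8 6 9)(4 5) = [10, 3, 2, 8, 5, 4, 9, 7, 6, 0, 1]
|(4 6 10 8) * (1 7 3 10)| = |(1 7 3 10 8 4 6)| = 7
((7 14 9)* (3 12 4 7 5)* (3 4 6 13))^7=(3 13 6 12)(4 14 5 7 9)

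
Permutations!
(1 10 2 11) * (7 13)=(1 10 2 11)(7 13)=[0, 10, 11, 3, 4, 5, 6, 13, 8, 9, 2, 1, 12, 7]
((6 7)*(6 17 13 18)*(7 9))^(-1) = (6 18 13 17 7 9)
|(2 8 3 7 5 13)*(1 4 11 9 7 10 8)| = |(1 4 11 9 7 5 13 2)(3 10 8)| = 24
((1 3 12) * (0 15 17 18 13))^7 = (0 17 13 15 18)(1 3 12) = ((0 15 17 18 13)(1 3 12))^7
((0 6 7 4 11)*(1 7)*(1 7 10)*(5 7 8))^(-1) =((0 6 8 5 7 4 11)(1 10))^(-1) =(0 11 4 7 5 8 6)(1 10)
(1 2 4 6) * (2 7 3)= (1 7 3 2 4 6)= [0, 7, 4, 2, 6, 5, 1, 3]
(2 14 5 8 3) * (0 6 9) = [6, 1, 14, 2, 4, 8, 9, 7, 3, 0, 10, 11, 12, 13, 5] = (0 6 9)(2 14 5 8 3)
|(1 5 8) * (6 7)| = |(1 5 8)(6 7)| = 6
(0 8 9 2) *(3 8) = (0 3 8 9 2) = [3, 1, 0, 8, 4, 5, 6, 7, 9, 2]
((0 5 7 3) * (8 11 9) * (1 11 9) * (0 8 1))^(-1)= (0 11 1 9 8 3 7 5)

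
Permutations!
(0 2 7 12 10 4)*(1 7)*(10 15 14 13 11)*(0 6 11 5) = [2, 7, 1, 3, 6, 0, 11, 12, 8, 9, 4, 10, 15, 5, 13, 14] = (0 2 1 7 12 15 14 13 5)(4 6 11 10)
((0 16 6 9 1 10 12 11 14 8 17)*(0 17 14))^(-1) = ((17)(0 16 6 9 1 10 12 11)(8 14))^(-1) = (17)(0 11 12 10 1 9 6 16)(8 14)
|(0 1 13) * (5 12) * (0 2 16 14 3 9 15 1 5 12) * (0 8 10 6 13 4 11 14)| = |(0 5 8 10 6 13 2 16)(1 4 11 14 3 9 15)| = 56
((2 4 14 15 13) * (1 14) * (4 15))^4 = ((1 14 4)(2 15 13))^4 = (1 14 4)(2 15 13)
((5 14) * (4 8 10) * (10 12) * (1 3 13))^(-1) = ((1 3 13)(4 8 12 10)(5 14))^(-1) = (1 13 3)(4 10 12 8)(5 14)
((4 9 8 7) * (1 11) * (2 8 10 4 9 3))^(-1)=((1 11)(2 8 7 9 10 4 3))^(-1)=(1 11)(2 3 4 10 9 7 8)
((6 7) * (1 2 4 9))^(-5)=((1 2 4 9)(6 7))^(-5)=(1 9 4 2)(6 7)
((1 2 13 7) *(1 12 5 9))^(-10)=((1 2 13 7 12 5 9))^(-10)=(1 12 2 5 13 9 7)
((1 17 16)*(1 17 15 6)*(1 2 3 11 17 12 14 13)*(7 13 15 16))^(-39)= (1 17 2 14)(3 15 16 7)(6 12 13 11)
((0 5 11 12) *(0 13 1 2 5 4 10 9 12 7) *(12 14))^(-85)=(0 7 11 5 2 1 13 12 14 9 10 4)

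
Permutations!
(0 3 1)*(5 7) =[3, 0, 2, 1, 4, 7, 6, 5] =(0 3 1)(5 7)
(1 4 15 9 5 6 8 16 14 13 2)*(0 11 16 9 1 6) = (0 11 16 14 13 2 6 8 9 5)(1 4 15) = [11, 4, 6, 3, 15, 0, 8, 7, 9, 5, 10, 16, 12, 2, 13, 1, 14]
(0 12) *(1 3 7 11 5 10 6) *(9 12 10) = (0 10 6 1 3 7 11 5 9 12) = [10, 3, 2, 7, 4, 9, 1, 11, 8, 12, 6, 5, 0]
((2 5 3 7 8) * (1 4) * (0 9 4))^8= ((0 9 4 1)(2 5 3 7 8))^8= (9)(2 7 5 8 3)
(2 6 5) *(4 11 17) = (2 6 5)(4 11 17) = [0, 1, 6, 3, 11, 2, 5, 7, 8, 9, 10, 17, 12, 13, 14, 15, 16, 4]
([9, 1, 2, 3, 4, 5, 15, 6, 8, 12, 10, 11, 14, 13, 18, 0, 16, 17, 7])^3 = (0 14 6 9 18 15 12 7)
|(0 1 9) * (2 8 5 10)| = |(0 1 9)(2 8 5 10)| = 12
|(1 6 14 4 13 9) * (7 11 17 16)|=12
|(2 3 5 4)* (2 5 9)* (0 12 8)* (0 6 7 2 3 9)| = |(0 12 8 6 7 2 9 3)(4 5)| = 8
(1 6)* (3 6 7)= (1 7 3 6)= [0, 7, 2, 6, 4, 5, 1, 3]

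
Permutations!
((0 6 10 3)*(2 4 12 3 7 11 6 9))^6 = ((0 9 2 4 12 3)(6 10 7 11))^6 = (12)(6 7)(10 11)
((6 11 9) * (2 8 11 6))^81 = (2 8 11 9)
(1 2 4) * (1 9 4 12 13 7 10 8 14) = [0, 2, 12, 3, 9, 5, 6, 10, 14, 4, 8, 11, 13, 7, 1] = (1 2 12 13 7 10 8 14)(4 9)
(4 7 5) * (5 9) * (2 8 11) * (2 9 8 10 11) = (2 10 11 9 5 4 7 8) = [0, 1, 10, 3, 7, 4, 6, 8, 2, 5, 11, 9]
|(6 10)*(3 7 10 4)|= |(3 7 10 6 4)|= 5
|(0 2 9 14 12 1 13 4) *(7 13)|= 9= |(0 2 9 14 12 1 7 13 4)|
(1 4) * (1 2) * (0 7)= (0 7)(1 4 2)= [7, 4, 1, 3, 2, 5, 6, 0]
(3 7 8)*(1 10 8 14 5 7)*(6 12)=[0, 10, 2, 1, 4, 7, 12, 14, 3, 9, 8, 11, 6, 13, 5]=(1 10 8 3)(5 7 14)(6 12)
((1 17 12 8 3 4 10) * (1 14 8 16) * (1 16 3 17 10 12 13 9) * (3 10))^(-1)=(1 9 13 17 8 14 10 12 4 3)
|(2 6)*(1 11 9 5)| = 4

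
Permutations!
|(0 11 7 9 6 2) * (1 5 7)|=|(0 11 1 5 7 9 6 2)|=8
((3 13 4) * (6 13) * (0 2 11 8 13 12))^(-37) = ((0 2 11 8 13 4 3 6 12))^(-37) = (0 12 6 3 4 13 8 11 2)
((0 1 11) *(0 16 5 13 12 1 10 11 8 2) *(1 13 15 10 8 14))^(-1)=(0 2 8)(1 14)(5 16 11 10 15)(12 13)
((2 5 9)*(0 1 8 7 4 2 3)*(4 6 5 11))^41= ((0 1 8 7 6 5 9 3)(2 11 4))^41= (0 1 8 7 6 5 9 3)(2 4 11)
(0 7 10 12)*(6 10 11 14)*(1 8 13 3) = [7, 8, 2, 1, 4, 5, 10, 11, 13, 9, 12, 14, 0, 3, 6] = (0 7 11 14 6 10 12)(1 8 13 3)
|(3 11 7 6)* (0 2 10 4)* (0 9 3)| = |(0 2 10 4 9 3 11 7 6)| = 9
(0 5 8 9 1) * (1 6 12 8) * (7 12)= (0 5 1)(6 7 12 8 9)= [5, 0, 2, 3, 4, 1, 7, 12, 9, 6, 10, 11, 8]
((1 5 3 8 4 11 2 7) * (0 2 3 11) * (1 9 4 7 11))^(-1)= ((0 2 11 3 8 7 9 4)(1 5))^(-1)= (0 4 9 7 8 3 11 2)(1 5)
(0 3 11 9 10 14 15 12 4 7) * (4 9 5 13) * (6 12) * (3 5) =(0 5 13 4 7)(3 11)(6 12 9 10 14 15) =[5, 1, 2, 11, 7, 13, 12, 0, 8, 10, 14, 3, 9, 4, 15, 6]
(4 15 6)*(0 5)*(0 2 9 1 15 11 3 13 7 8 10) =[5, 15, 9, 13, 11, 2, 4, 8, 10, 1, 0, 3, 12, 7, 14, 6] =(0 5 2 9 1 15 6 4 11 3 13 7 8 10)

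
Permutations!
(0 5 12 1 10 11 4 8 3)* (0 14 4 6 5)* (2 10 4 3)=(1 4 8 2 10 11 6 5 12)(3 14)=[0, 4, 10, 14, 8, 12, 5, 7, 2, 9, 11, 6, 1, 13, 3]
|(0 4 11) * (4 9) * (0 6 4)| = 6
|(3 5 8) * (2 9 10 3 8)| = 5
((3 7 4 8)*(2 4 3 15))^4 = (15)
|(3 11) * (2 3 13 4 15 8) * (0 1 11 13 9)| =|(0 1 11 9)(2 3 13 4 15 8)| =12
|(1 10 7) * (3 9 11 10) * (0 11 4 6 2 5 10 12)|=|(0 11 12)(1 3 9 4 6 2 5 10 7)|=9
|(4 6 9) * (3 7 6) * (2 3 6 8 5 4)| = 8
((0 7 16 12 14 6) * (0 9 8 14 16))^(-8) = (16)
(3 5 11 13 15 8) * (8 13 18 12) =(3 5 11 18 12 8)(13 15) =[0, 1, 2, 5, 4, 11, 6, 7, 3, 9, 10, 18, 8, 15, 14, 13, 16, 17, 12]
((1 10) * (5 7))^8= (10)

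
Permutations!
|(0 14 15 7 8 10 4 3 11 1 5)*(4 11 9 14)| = 12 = |(0 4 3 9 14 15 7 8 10 11 1 5)|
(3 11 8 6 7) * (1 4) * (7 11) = [0, 4, 2, 7, 1, 5, 11, 3, 6, 9, 10, 8] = (1 4)(3 7)(6 11 8)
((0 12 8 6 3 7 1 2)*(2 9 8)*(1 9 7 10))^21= ((0 12 2)(1 7 9 8 6 3 10))^21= (12)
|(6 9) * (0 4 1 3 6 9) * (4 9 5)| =|(0 9 5 4 1 3 6)| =7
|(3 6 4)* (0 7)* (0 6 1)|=6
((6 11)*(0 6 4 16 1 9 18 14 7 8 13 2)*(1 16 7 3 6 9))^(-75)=((0 9 18 14 3 6 11 4 7 8 13 2))^(-75)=(0 8 11 14)(2 7 6 18)(3 9 13 4)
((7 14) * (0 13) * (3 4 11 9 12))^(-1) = ((0 13)(3 4 11 9 12)(7 14))^(-1) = (0 13)(3 12 9 11 4)(7 14)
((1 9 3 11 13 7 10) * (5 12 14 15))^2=(1 3 13 10 9 11 7)(5 14)(12 15)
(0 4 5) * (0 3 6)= [4, 1, 2, 6, 5, 3, 0]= (0 4 5 3 6)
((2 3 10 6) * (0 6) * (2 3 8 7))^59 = (0 10 3 6)(2 7 8)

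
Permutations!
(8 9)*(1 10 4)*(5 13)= (1 10 4)(5 13)(8 9)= [0, 10, 2, 3, 1, 13, 6, 7, 9, 8, 4, 11, 12, 5]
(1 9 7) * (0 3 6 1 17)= (0 3 6 1 9 7 17)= [3, 9, 2, 6, 4, 5, 1, 17, 8, 7, 10, 11, 12, 13, 14, 15, 16, 0]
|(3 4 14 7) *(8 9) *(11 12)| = 4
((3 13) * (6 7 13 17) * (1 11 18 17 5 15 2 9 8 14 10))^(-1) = (1 10 14 8 9 2 15 5 3 13 7 6 17 18 11)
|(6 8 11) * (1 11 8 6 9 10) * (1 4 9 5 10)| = 6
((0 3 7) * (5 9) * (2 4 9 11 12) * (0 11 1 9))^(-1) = (0 4 2 12 11 7 3)(1 5 9)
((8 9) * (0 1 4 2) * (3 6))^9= ((0 1 4 2)(3 6)(8 9))^9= (0 1 4 2)(3 6)(8 9)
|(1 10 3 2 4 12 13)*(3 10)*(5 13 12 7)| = |(1 3 2 4 7 5 13)| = 7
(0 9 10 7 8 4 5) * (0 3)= (0 9 10 7 8 4 5 3)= [9, 1, 2, 0, 5, 3, 6, 8, 4, 10, 7]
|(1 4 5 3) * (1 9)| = |(1 4 5 3 9)| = 5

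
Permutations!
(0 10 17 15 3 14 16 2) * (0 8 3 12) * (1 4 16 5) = (0 10 17 15 12)(1 4 16 2 8 3 14 5) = [10, 4, 8, 14, 16, 1, 6, 7, 3, 9, 17, 11, 0, 13, 5, 12, 2, 15]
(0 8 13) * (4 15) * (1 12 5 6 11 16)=(0 8 13)(1 12 5 6 11 16)(4 15)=[8, 12, 2, 3, 15, 6, 11, 7, 13, 9, 10, 16, 5, 0, 14, 4, 1]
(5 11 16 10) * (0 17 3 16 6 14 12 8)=(0 17 3 16 10 5 11 6 14 12 8)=[17, 1, 2, 16, 4, 11, 14, 7, 0, 9, 5, 6, 8, 13, 12, 15, 10, 3]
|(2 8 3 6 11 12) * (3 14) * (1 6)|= |(1 6 11 12 2 8 14 3)|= 8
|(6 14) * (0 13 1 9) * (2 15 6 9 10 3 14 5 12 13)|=12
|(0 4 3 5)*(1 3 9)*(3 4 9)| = |(0 9 1 4 3 5)| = 6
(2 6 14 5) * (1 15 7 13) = (1 15 7 13)(2 6 14 5) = [0, 15, 6, 3, 4, 2, 14, 13, 8, 9, 10, 11, 12, 1, 5, 7]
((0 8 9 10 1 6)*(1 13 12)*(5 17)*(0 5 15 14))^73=((0 8 9 10 13 12 1 6 5 17 15 14))^73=(0 8 9 10 13 12 1 6 5 17 15 14)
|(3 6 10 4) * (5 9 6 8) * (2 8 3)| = |(2 8 5 9 6 10 4)| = 7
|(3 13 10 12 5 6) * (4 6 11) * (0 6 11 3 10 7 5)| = |(0 6 10 12)(3 13 7 5)(4 11)| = 4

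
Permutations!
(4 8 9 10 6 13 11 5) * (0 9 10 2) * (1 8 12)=(0 9 2)(1 8 10 6 13 11 5 4 12)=[9, 8, 0, 3, 12, 4, 13, 7, 10, 2, 6, 5, 1, 11]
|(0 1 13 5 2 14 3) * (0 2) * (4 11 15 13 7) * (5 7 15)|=|(0 1 15 13 7 4 11 5)(2 14 3)|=24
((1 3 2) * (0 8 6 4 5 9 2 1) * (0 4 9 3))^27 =((0 8 6 9 2 4 5 3 1))^27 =(9)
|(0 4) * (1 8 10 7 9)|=10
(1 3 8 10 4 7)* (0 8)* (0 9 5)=(0 8 10 4 7 1 3 9 5)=[8, 3, 2, 9, 7, 0, 6, 1, 10, 5, 4]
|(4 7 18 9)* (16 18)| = |(4 7 16 18 9)| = 5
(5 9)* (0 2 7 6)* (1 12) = (0 2 7 6)(1 12)(5 9) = [2, 12, 7, 3, 4, 9, 0, 6, 8, 5, 10, 11, 1]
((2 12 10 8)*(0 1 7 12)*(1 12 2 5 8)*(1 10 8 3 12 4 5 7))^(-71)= (0 4 5 3 12 8 7 2)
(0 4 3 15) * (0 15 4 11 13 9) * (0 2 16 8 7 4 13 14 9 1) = (0 11 14 9 2 16 8 7 4 3 13 1) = [11, 0, 16, 13, 3, 5, 6, 4, 7, 2, 10, 14, 12, 1, 9, 15, 8]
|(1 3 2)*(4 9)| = 6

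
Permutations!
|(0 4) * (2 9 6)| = |(0 4)(2 9 6)| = 6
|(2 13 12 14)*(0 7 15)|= |(0 7 15)(2 13 12 14)|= 12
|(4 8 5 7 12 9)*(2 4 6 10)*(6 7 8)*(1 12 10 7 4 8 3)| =11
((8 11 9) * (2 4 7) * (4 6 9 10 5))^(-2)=(2 4 10 8 6 7 5 11 9)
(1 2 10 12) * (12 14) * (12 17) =(1 2 10 14 17 12) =[0, 2, 10, 3, 4, 5, 6, 7, 8, 9, 14, 11, 1, 13, 17, 15, 16, 12]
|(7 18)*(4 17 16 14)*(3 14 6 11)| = 14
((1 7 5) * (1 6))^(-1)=((1 7 5 6))^(-1)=(1 6 5 7)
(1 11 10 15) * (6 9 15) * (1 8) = (1 11 10 6 9 15 8) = [0, 11, 2, 3, 4, 5, 9, 7, 1, 15, 6, 10, 12, 13, 14, 8]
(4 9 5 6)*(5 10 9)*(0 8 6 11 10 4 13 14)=(0 8 6 13 14)(4 5 11 10 9)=[8, 1, 2, 3, 5, 11, 13, 7, 6, 4, 9, 10, 12, 14, 0]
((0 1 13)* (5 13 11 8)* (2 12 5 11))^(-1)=(0 13 5 12 2 1)(8 11)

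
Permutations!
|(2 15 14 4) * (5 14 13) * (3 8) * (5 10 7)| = |(2 15 13 10 7 5 14 4)(3 8)| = 8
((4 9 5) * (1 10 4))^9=((1 10 4 9 5))^9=(1 5 9 4 10)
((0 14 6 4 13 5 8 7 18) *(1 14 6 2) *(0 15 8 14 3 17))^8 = ((0 6 4 13 5 14 2 1 3 17)(7 18 15 8))^8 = (18)(0 3 2 5 4)(1 14 13 6 17)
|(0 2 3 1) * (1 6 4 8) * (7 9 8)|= |(0 2 3 6 4 7 9 8 1)|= 9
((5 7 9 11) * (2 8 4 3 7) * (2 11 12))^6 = ((2 8 4 3 7 9 12)(5 11))^6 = (2 12 9 7 3 4 8)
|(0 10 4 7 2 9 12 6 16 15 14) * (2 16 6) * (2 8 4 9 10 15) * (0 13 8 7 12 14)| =10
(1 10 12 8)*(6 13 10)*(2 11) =(1 6 13 10 12 8)(2 11) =[0, 6, 11, 3, 4, 5, 13, 7, 1, 9, 12, 2, 8, 10]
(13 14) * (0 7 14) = [7, 1, 2, 3, 4, 5, 6, 14, 8, 9, 10, 11, 12, 0, 13] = (0 7 14 13)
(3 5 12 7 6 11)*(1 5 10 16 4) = [0, 5, 2, 10, 1, 12, 11, 6, 8, 9, 16, 3, 7, 13, 14, 15, 4] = (1 5 12 7 6 11 3 10 16 4)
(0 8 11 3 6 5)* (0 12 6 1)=(0 8 11 3 1)(5 12 6)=[8, 0, 2, 1, 4, 12, 5, 7, 11, 9, 10, 3, 6]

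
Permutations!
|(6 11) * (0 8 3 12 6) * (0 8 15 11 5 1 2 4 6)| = 30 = |(0 15 11 8 3 12)(1 2 4 6 5)|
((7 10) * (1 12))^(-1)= ((1 12)(7 10))^(-1)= (1 12)(7 10)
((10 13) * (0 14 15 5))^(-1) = ((0 14 15 5)(10 13))^(-1) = (0 5 15 14)(10 13)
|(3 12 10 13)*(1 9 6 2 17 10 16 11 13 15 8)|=40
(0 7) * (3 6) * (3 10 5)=(0 7)(3 6 10 5)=[7, 1, 2, 6, 4, 3, 10, 0, 8, 9, 5]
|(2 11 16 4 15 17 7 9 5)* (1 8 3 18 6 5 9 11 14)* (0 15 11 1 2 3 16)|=36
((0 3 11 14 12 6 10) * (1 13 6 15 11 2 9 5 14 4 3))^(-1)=((0 1 13 6 10)(2 9 5 14 12 15 11 4 3))^(-1)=(0 10 6 13 1)(2 3 4 11 15 12 14 5 9)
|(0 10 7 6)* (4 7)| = 5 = |(0 10 4 7 6)|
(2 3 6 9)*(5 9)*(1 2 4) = (1 2 3 6 5 9 4) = [0, 2, 3, 6, 1, 9, 5, 7, 8, 4]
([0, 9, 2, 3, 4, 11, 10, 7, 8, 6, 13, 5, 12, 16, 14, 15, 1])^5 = [0, 16, 2, 3, 4, 11, 9, 7, 8, 1, 6, 5, 12, 10, 14, 15, 13]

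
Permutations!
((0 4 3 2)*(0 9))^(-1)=((0 4 3 2 9))^(-1)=(0 9 2 3 4)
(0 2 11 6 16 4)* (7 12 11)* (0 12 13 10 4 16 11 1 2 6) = (16)(0 6 11)(1 2 7 13 10 4 12) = [6, 2, 7, 3, 12, 5, 11, 13, 8, 9, 4, 0, 1, 10, 14, 15, 16]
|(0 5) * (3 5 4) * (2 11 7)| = |(0 4 3 5)(2 11 7)| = 12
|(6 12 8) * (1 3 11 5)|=12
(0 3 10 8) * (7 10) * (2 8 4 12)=(0 3 7 10 4 12 2 8)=[3, 1, 8, 7, 12, 5, 6, 10, 0, 9, 4, 11, 2]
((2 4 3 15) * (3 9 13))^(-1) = ((2 4 9 13 3 15))^(-1) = (2 15 3 13 9 4)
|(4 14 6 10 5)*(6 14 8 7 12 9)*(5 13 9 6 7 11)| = |(14)(4 8 11 5)(6 10 13 9 7 12)| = 12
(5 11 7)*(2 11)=(2 11 7 5)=[0, 1, 11, 3, 4, 2, 6, 5, 8, 9, 10, 7]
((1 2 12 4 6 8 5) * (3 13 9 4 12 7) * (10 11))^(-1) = ((1 2 7 3 13 9 4 6 8 5)(10 11))^(-1) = (1 5 8 6 4 9 13 3 7 2)(10 11)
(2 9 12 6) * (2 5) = (2 9 12 6 5) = [0, 1, 9, 3, 4, 2, 5, 7, 8, 12, 10, 11, 6]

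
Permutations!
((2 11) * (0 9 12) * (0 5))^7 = (0 5 12 9)(2 11)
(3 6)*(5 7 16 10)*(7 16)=(3 6)(5 16 10)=[0, 1, 2, 6, 4, 16, 3, 7, 8, 9, 5, 11, 12, 13, 14, 15, 10]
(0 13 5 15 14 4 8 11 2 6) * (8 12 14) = (0 13 5 15 8 11 2 6)(4 12 14) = [13, 1, 6, 3, 12, 15, 0, 7, 11, 9, 10, 2, 14, 5, 4, 8]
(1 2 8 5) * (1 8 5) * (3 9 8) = (1 2 5 3 9 8) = [0, 2, 5, 9, 4, 3, 6, 7, 1, 8]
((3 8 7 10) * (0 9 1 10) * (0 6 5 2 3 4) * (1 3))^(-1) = ((0 9 3 8 7 6 5 2 1 10 4))^(-1) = (0 4 10 1 2 5 6 7 8 3 9)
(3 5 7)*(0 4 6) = [4, 1, 2, 5, 6, 7, 0, 3] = (0 4 6)(3 5 7)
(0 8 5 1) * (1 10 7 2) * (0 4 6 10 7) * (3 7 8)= (0 3 7 2 1 4 6 10)(5 8)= [3, 4, 1, 7, 6, 8, 10, 2, 5, 9, 0]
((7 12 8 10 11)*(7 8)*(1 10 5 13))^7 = (1 10 11 8 5 13)(7 12)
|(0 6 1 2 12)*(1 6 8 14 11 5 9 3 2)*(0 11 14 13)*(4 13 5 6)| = 11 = |(14)(0 8 5 9 3 2 12 11 6 4 13)|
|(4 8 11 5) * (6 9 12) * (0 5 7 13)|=21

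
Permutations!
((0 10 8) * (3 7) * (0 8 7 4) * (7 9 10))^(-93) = ((0 7 3 4)(9 10))^(-93) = (0 4 3 7)(9 10)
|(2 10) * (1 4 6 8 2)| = |(1 4 6 8 2 10)| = 6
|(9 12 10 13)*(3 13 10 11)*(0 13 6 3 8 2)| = 14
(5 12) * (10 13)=(5 12)(10 13)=[0, 1, 2, 3, 4, 12, 6, 7, 8, 9, 13, 11, 5, 10]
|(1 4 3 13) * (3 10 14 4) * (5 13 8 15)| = 6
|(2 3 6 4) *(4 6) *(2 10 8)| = |(2 3 4 10 8)| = 5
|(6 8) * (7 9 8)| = 4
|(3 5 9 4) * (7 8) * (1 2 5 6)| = |(1 2 5 9 4 3 6)(7 8)| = 14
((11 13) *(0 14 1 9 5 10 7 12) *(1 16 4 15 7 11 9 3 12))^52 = ((0 14 16 4 15 7 1 3 12)(5 10 11 13 9))^52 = (0 3 7 4 14 12 1 15 16)(5 11 9 10 13)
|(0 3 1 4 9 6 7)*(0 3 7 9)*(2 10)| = 10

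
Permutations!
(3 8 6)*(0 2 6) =(0 2 6 3 8) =[2, 1, 6, 8, 4, 5, 3, 7, 0]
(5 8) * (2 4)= (2 4)(5 8)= [0, 1, 4, 3, 2, 8, 6, 7, 5]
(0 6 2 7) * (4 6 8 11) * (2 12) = (0 8 11 4 6 12 2 7) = [8, 1, 7, 3, 6, 5, 12, 0, 11, 9, 10, 4, 2]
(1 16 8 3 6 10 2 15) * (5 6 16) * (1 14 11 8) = (1 5 6 10 2 15 14 11 8 3 16) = [0, 5, 15, 16, 4, 6, 10, 7, 3, 9, 2, 8, 12, 13, 11, 14, 1]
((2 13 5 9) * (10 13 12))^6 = ((2 12 10 13 5 9))^6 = (13)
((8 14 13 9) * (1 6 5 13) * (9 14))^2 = (1 5 14 6 13) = ((1 6 5 13 14)(8 9))^2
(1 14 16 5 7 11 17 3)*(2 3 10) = (1 14 16 5 7 11 17 10 2 3) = [0, 14, 3, 1, 4, 7, 6, 11, 8, 9, 2, 17, 12, 13, 16, 15, 5, 10]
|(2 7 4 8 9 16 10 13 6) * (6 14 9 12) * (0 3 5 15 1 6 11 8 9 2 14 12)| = |(0 3 5 15 1 6 14 2 7 4 9 16 10 13 12 11 8)| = 17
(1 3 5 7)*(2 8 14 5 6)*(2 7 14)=(1 3 6 7)(2 8)(5 14)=[0, 3, 8, 6, 4, 14, 7, 1, 2, 9, 10, 11, 12, 13, 5]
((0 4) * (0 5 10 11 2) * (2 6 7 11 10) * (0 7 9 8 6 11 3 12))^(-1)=(0 12 3 7 2 5 4)(6 8 9)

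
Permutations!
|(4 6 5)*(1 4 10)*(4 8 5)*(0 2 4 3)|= 20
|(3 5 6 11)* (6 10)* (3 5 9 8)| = 12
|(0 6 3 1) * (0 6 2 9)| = 3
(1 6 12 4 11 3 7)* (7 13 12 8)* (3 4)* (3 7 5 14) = (1 6 8 5 14 3 13 12 7)(4 11) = [0, 6, 2, 13, 11, 14, 8, 1, 5, 9, 10, 4, 7, 12, 3]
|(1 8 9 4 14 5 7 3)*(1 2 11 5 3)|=10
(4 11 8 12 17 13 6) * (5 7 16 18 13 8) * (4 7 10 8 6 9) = (4 11 5 10 8 12 17 6 7 16 18 13 9) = [0, 1, 2, 3, 11, 10, 7, 16, 12, 4, 8, 5, 17, 9, 14, 15, 18, 6, 13]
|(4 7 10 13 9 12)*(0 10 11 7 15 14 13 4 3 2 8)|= 22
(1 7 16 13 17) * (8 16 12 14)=(1 7 12 14 8 16 13 17)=[0, 7, 2, 3, 4, 5, 6, 12, 16, 9, 10, 11, 14, 17, 8, 15, 13, 1]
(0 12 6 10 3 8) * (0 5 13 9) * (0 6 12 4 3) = (0 4 3 8 5 13 9 6 10) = [4, 1, 2, 8, 3, 13, 10, 7, 5, 6, 0, 11, 12, 9]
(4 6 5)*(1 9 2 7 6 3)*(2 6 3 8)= (1 9 6 5 4 8 2 7 3)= [0, 9, 7, 1, 8, 4, 5, 3, 2, 6]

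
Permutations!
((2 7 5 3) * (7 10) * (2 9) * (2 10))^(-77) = ((3 9 10 7 5))^(-77) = (3 7 9 5 10)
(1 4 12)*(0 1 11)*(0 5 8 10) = (0 1 4 12 11 5 8 10) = [1, 4, 2, 3, 12, 8, 6, 7, 10, 9, 0, 5, 11]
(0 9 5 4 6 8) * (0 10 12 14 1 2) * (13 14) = (0 9 5 4 6 8 10 12 13 14 1 2) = [9, 2, 0, 3, 6, 4, 8, 7, 10, 5, 12, 11, 13, 14, 1]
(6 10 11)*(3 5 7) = (3 5 7)(6 10 11) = [0, 1, 2, 5, 4, 7, 10, 3, 8, 9, 11, 6]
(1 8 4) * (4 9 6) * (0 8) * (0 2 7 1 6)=(0 8 9)(1 2 7)(4 6)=[8, 2, 7, 3, 6, 5, 4, 1, 9, 0]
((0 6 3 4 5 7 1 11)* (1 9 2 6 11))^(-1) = (0 11)(2 9 7 5 4 3 6)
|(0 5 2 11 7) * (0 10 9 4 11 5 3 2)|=20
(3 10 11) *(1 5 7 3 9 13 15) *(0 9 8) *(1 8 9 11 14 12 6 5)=(0 11 9 13 15 8)(3 10 14 12 6 5 7)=[11, 1, 2, 10, 4, 7, 5, 3, 0, 13, 14, 9, 6, 15, 12, 8]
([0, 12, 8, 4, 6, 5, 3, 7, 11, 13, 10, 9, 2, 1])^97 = (1 13 9 11 8 2 12)(3 4 6)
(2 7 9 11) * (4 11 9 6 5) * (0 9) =(0 9)(2 7 6 5 4 11) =[9, 1, 7, 3, 11, 4, 5, 6, 8, 0, 10, 2]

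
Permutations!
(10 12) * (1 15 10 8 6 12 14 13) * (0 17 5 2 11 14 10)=(0 17 5 2 11 14 13 1 15)(6 12 8)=[17, 15, 11, 3, 4, 2, 12, 7, 6, 9, 10, 14, 8, 1, 13, 0, 16, 5]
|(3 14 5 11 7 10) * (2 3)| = 7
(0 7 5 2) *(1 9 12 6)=[7, 9, 0, 3, 4, 2, 1, 5, 8, 12, 10, 11, 6]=(0 7 5 2)(1 9 12 6)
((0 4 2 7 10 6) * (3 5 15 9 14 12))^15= (0 7)(2 6)(3 9)(4 10)(5 14)(12 15)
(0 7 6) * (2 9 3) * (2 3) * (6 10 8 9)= [7, 1, 6, 3, 4, 5, 0, 10, 9, 2, 8]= (0 7 10 8 9 2 6)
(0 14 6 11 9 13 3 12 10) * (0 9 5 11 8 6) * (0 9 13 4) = (0 14 9 4)(3 12 10 13)(5 11)(6 8) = [14, 1, 2, 12, 0, 11, 8, 7, 6, 4, 13, 5, 10, 3, 9]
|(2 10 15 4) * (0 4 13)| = 6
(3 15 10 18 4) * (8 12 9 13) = (3 15 10 18 4)(8 12 9 13) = [0, 1, 2, 15, 3, 5, 6, 7, 12, 13, 18, 11, 9, 8, 14, 10, 16, 17, 4]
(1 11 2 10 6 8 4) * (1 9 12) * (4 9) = (1 11 2 10 6 8 9 12) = [0, 11, 10, 3, 4, 5, 8, 7, 9, 12, 6, 2, 1]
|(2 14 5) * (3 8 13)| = |(2 14 5)(3 8 13)| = 3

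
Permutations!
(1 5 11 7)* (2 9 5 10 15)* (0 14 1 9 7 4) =(0 14 1 10 15 2 7 9 5 11 4) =[14, 10, 7, 3, 0, 11, 6, 9, 8, 5, 15, 4, 12, 13, 1, 2]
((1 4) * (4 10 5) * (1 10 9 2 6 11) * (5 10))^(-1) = (1 11 6 2 9)(4 5) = ((1 9 2 6 11)(4 5))^(-1)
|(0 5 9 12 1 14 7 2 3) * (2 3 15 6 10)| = |(0 5 9 12 1 14 7 3)(2 15 6 10)| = 8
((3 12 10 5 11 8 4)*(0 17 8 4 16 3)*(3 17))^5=(0 11 10 3 4 5 12)(8 17 16)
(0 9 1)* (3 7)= (0 9 1)(3 7)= [9, 0, 2, 7, 4, 5, 6, 3, 8, 1]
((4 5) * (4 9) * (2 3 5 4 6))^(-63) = ((2 3 5 9 6))^(-63) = (2 5 6 3 9)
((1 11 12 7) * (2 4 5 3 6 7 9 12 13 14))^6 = ((1 11 13 14 2 4 5 3 6 7)(9 12))^6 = (1 5 13 6 2)(3 14 7 4 11)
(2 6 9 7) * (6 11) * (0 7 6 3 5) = (0 7 2 11 3 5)(6 9) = [7, 1, 11, 5, 4, 0, 9, 2, 8, 6, 10, 3]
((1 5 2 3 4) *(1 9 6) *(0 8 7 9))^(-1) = ((0 8 7 9 6 1 5 2 3 4))^(-1) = (0 4 3 2 5 1 6 9 7 8)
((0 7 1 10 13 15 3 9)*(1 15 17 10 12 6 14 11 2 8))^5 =((0 7 15 3 9)(1 12 6 14 11 2 8)(10 13 17))^5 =(1 2 14 12 8 11 6)(10 17 13)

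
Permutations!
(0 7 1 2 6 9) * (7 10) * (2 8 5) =[10, 8, 6, 3, 4, 2, 9, 1, 5, 0, 7] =(0 10 7 1 8 5 2 6 9)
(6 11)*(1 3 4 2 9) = (1 3 4 2 9)(6 11) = [0, 3, 9, 4, 2, 5, 11, 7, 8, 1, 10, 6]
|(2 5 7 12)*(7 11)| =5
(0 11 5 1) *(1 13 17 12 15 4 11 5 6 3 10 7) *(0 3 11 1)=(0 5 13 17 12 15 4 1 3 10 7)(6 11)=[5, 3, 2, 10, 1, 13, 11, 0, 8, 9, 7, 6, 15, 17, 14, 4, 16, 12]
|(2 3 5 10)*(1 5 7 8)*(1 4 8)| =|(1 5 10 2 3 7)(4 8)| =6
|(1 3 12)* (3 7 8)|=|(1 7 8 3 12)|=5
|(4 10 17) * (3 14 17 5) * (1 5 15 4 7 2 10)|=10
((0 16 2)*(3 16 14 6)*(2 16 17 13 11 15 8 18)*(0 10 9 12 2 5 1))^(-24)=((0 14 6 3 17 13 11 15 8 18 5 1)(2 10 9 12))^(-24)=(18)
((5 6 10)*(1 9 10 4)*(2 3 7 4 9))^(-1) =(1 4 7 3 2)(5 10 9 6)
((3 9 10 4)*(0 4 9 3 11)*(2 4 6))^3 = (0 4 6 11 2)(9 10) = ((0 6 2 4 11)(9 10))^3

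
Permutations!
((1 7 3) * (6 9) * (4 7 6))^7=((1 6 9 4 7 3))^7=(1 6 9 4 7 3)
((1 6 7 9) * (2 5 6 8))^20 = ((1 8 2 5 6 7 9))^20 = (1 9 7 6 5 2 8)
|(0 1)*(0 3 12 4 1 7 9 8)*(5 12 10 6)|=28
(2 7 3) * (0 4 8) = (0 4 8)(2 7 3) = [4, 1, 7, 2, 8, 5, 6, 3, 0]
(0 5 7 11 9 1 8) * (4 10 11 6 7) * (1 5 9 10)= (0 9 5 4 1 8)(6 7)(10 11)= [9, 8, 2, 3, 1, 4, 7, 6, 0, 5, 11, 10]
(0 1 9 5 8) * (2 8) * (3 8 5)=(0 1 9 3 8)(2 5)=[1, 9, 5, 8, 4, 2, 6, 7, 0, 3]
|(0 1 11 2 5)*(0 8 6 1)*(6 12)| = |(1 11 2 5 8 12 6)| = 7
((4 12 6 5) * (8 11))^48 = (12)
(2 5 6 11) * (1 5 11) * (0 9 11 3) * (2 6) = [9, 5, 3, 0, 4, 2, 1, 7, 8, 11, 10, 6] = (0 9 11 6 1 5 2 3)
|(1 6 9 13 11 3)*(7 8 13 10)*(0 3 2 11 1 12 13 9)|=|(0 3 12 13 1 6)(2 11)(7 8 9 10)|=12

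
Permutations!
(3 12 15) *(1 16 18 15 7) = (1 16 18 15 3 12 7) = [0, 16, 2, 12, 4, 5, 6, 1, 8, 9, 10, 11, 7, 13, 14, 3, 18, 17, 15]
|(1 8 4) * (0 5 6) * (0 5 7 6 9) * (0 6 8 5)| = 8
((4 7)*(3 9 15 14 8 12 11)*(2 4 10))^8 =((2 4 7 10)(3 9 15 14 8 12 11))^8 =(3 9 15 14 8 12 11)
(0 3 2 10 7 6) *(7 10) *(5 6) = (10)(0 3 2 7 5 6) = [3, 1, 7, 2, 4, 6, 0, 5, 8, 9, 10]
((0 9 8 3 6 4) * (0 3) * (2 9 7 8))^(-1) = (0 8 7)(2 9)(3 4 6)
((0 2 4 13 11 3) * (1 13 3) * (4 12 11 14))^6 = ((0 2 12 11 1 13 14 4 3))^6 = (0 14 11)(1 2 4)(3 13 12)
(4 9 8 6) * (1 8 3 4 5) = (1 8 6 5)(3 4 9) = [0, 8, 2, 4, 9, 1, 5, 7, 6, 3]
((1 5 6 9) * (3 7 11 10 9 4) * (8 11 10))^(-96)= ((1 5 6 4 3 7 10 9)(8 11))^(-96)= (11)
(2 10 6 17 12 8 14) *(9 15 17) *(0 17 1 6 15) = (0 17 12 8 14 2 10 15 1 6 9) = [17, 6, 10, 3, 4, 5, 9, 7, 14, 0, 15, 11, 8, 13, 2, 1, 16, 12]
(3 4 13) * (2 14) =[0, 1, 14, 4, 13, 5, 6, 7, 8, 9, 10, 11, 12, 3, 2] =(2 14)(3 4 13)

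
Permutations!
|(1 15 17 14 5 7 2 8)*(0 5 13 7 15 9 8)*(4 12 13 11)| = 33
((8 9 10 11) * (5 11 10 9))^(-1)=((5 11 8))^(-1)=(5 8 11)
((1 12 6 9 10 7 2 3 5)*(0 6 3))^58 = (0 7 9)(1 3)(2 10 6)(5 12)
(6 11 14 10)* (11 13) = (6 13 11 14 10) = [0, 1, 2, 3, 4, 5, 13, 7, 8, 9, 6, 14, 12, 11, 10]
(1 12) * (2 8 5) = (1 12)(2 8 5) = [0, 12, 8, 3, 4, 2, 6, 7, 5, 9, 10, 11, 1]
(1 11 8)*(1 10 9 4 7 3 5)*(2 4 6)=[0, 11, 4, 5, 7, 1, 2, 3, 10, 6, 9, 8]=(1 11 8 10 9 6 2 4 7 3 5)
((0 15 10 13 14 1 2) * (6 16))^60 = (16)(0 14 15 1 10 2 13)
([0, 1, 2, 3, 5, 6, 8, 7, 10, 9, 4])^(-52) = [0, 1, 2, 3, 8, 10, 4, 7, 5, 9, 6]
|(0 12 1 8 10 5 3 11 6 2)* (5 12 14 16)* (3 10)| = 12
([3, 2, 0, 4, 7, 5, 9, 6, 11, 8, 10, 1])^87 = (0 11 6 3 1 9 4 2 8 7)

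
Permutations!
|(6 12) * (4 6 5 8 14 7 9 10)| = 9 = |(4 6 12 5 8 14 7 9 10)|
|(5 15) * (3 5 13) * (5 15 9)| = 6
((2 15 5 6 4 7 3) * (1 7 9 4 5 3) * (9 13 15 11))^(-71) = (1 7)(2 3 15 13 4 9 11)(5 6)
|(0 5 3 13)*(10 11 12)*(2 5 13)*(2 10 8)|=|(0 13)(2 5 3 10 11 12 8)|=14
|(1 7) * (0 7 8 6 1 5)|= 3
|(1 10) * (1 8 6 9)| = |(1 10 8 6 9)| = 5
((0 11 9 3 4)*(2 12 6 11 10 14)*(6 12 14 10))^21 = ((0 6 11 9 3 4)(2 14))^21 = (0 9)(2 14)(3 6)(4 11)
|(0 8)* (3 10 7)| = 6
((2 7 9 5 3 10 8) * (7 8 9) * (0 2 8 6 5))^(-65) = (0 10 5 2 9 3 6)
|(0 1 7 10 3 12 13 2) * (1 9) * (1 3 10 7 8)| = 6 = |(0 9 3 12 13 2)(1 8)|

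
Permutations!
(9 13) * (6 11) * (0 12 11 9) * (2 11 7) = (0 12 7 2 11 6 9 13) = [12, 1, 11, 3, 4, 5, 9, 2, 8, 13, 10, 6, 7, 0]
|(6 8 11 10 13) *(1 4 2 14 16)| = |(1 4 2 14 16)(6 8 11 10 13)| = 5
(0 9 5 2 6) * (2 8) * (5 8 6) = [9, 1, 5, 3, 4, 6, 0, 7, 2, 8] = (0 9 8 2 5 6)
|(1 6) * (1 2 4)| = |(1 6 2 4)| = 4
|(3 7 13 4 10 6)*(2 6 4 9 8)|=14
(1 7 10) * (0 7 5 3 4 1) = (0 7 10)(1 5 3 4) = [7, 5, 2, 4, 1, 3, 6, 10, 8, 9, 0]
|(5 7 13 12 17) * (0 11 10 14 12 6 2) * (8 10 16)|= 13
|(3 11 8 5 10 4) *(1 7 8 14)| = 9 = |(1 7 8 5 10 4 3 11 14)|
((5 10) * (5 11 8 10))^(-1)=((8 10 11))^(-1)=(8 11 10)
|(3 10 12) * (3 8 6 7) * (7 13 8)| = 12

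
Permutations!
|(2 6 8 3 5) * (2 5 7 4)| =6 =|(2 6 8 3 7 4)|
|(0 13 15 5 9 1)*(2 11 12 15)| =|(0 13 2 11 12 15 5 9 1)| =9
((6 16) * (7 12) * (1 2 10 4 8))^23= ((1 2 10 4 8)(6 16)(7 12))^23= (1 4 2 8 10)(6 16)(7 12)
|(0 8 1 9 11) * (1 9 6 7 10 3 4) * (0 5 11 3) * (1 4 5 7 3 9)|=9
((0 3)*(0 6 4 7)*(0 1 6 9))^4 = (0 3 9)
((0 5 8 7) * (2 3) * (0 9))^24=(0 9 7 8 5)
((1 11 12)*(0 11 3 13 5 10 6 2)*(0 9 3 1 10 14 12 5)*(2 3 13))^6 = ((0 11 5 14 12 10 6 3 2 9 13))^6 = (0 6 11 3 5 2 14 9 12 13 10)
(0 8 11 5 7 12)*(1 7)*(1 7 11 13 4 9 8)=(0 1 11 5 7 12)(4 9 8 13)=[1, 11, 2, 3, 9, 7, 6, 12, 13, 8, 10, 5, 0, 4]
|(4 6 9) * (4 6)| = |(6 9)| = 2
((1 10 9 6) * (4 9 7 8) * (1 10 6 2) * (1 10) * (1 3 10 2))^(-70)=((1 6 3 10 7 8 4 9))^(-70)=(1 3 7 4)(6 10 8 9)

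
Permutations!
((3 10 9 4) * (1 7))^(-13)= ((1 7)(3 10 9 4))^(-13)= (1 7)(3 4 9 10)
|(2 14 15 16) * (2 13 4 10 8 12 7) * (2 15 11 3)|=8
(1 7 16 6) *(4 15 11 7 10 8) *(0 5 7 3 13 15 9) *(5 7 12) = (0 7 16 6 1 10 8 4 9)(3 13 15 11)(5 12) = [7, 10, 2, 13, 9, 12, 1, 16, 4, 0, 8, 3, 5, 15, 14, 11, 6]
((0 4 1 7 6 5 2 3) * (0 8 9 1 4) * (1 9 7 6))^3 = ((9)(1 6 5 2 3 8 7))^3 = (9)(1 2 7 5 8 6 3)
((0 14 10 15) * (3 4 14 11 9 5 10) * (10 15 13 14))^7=(0 9 15 11 5)(3 10 14 4 13)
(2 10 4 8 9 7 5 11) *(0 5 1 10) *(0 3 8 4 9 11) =[5, 10, 3, 8, 4, 0, 6, 1, 11, 7, 9, 2] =(0 5)(1 10 9 7)(2 3 8 11)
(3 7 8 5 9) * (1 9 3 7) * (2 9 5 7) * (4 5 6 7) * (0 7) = [7, 6, 9, 1, 5, 3, 0, 8, 4, 2] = (0 7 8 4 5 3 1 6)(2 9)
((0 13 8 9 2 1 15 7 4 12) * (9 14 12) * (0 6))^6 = ((0 13 8 14 12 6)(1 15 7 4 9 2))^6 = (15)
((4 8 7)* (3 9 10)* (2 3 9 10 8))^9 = (2 10 8 4 3 9 7)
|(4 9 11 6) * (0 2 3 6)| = |(0 2 3 6 4 9 11)| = 7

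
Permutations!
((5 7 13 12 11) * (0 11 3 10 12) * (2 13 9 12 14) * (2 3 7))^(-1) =((0 11 5 2 13)(3 10 14)(7 9 12))^(-1) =(0 13 2 5 11)(3 14 10)(7 12 9)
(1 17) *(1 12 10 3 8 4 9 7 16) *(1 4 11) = (1 17 12 10 3 8 11)(4 9 7 16) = [0, 17, 2, 8, 9, 5, 6, 16, 11, 7, 3, 1, 10, 13, 14, 15, 4, 12]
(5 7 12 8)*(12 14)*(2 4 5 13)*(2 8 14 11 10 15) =(2 4 5 7 11 10 15)(8 13)(12 14) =[0, 1, 4, 3, 5, 7, 6, 11, 13, 9, 15, 10, 14, 8, 12, 2]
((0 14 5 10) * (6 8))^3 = (0 10 5 14)(6 8)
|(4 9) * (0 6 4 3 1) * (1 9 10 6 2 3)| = 15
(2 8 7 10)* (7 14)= (2 8 14 7 10)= [0, 1, 8, 3, 4, 5, 6, 10, 14, 9, 2, 11, 12, 13, 7]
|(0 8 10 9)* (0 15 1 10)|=4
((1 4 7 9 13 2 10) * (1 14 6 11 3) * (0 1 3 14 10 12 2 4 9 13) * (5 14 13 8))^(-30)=(4 8 14 11)(5 6 13 7)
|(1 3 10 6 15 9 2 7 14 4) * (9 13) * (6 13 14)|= |(1 3 10 13 9 2 7 6 15 14 4)|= 11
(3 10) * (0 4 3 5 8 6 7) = (0 4 3 10 5 8 6 7) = [4, 1, 2, 10, 3, 8, 7, 0, 6, 9, 5]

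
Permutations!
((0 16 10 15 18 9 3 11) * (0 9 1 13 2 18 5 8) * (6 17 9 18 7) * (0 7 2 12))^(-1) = ((0 16 10 15 5 8 7 6 17 9 3 11 18 1 13 12))^(-1) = (0 12 13 1 18 11 3 9 17 6 7 8 5 15 10 16)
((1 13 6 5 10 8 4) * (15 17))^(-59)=(1 10 13 8 6 4 5)(15 17)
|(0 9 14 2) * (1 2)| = |(0 9 14 1 2)| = 5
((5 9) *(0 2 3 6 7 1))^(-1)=((0 2 3 6 7 1)(5 9))^(-1)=(0 1 7 6 3 2)(5 9)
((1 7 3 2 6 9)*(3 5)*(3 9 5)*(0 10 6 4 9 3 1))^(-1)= ((0 10 6 5 3 2 4 9)(1 7))^(-1)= (0 9 4 2 3 5 6 10)(1 7)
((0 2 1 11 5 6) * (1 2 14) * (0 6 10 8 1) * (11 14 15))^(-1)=(0 14 1 8 10 5 11 15)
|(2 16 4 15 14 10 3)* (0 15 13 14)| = 14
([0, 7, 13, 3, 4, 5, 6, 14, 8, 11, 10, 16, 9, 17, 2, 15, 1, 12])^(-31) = [0, 16, 14, 3, 4, 5, 6, 1, 8, 12, 10, 9, 17, 2, 7, 15, 11, 13]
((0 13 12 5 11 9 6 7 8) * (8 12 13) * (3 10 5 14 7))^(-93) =(14)(0 8)(3 11)(5 6)(9 10)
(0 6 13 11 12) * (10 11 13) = (13)(0 6 10 11 12) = [6, 1, 2, 3, 4, 5, 10, 7, 8, 9, 11, 12, 0, 13]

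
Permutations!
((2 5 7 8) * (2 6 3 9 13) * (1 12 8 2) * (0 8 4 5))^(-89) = (0 12 6 5 9 2 1 8 4 3 7 13)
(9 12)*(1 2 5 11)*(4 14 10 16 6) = (1 2 5 11)(4 14 10 16 6)(9 12) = [0, 2, 5, 3, 14, 11, 4, 7, 8, 12, 16, 1, 9, 13, 10, 15, 6]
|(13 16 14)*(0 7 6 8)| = 12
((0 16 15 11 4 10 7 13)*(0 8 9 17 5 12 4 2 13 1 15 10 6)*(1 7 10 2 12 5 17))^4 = (17)(0 8 11)(1 4 2)(6 13 15)(9 12 16)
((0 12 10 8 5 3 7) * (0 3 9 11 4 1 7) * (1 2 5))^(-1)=((0 12 10 8 1 7 3)(2 5 9 11 4))^(-1)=(0 3 7 1 8 10 12)(2 4 11 9 5)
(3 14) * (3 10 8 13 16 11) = (3 14 10 8 13 16 11) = [0, 1, 2, 14, 4, 5, 6, 7, 13, 9, 8, 3, 12, 16, 10, 15, 11]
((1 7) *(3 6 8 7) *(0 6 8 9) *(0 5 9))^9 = (0 6)(1 3 8 7)(5 9)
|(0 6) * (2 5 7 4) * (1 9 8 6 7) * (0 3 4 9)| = |(0 7 9 8 6 3 4 2 5 1)| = 10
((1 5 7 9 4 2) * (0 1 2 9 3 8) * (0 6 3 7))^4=(9)(0 1 5)(3 8 6)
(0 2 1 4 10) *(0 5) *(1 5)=(0 2 5)(1 4 10)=[2, 4, 5, 3, 10, 0, 6, 7, 8, 9, 1]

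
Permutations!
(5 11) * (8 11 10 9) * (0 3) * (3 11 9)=[11, 1, 2, 0, 4, 10, 6, 7, 9, 8, 3, 5]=(0 11 5 10 3)(8 9)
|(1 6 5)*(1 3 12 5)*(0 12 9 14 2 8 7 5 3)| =|(0 12 3 9 14 2 8 7 5)(1 6)| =18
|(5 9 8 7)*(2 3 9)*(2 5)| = 5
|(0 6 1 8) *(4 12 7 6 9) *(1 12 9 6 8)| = |(0 6 12 7 8)(4 9)| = 10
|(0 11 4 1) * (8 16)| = |(0 11 4 1)(8 16)| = 4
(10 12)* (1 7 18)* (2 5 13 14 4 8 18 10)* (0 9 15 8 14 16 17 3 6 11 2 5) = (0 9 15 8 18 1 7 10 12 5 13 16 17 3 6 11 2)(4 14) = [9, 7, 0, 6, 14, 13, 11, 10, 18, 15, 12, 2, 5, 16, 4, 8, 17, 3, 1]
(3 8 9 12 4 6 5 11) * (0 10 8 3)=(0 10 8 9 12 4 6 5 11)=[10, 1, 2, 3, 6, 11, 5, 7, 9, 12, 8, 0, 4]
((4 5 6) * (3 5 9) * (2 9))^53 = (2 4 6 5 3 9)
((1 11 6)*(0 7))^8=(1 6 11)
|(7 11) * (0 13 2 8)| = 4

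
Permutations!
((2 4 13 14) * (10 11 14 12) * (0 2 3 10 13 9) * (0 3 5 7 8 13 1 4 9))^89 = ((0 2 9 3 10 11 14 5 7 8 13 12 1 4))^89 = (0 11 13 2 14 12 9 5 1 3 7 4 10 8)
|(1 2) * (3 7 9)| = |(1 2)(3 7 9)| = 6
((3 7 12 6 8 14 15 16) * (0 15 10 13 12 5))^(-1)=((0 15 16 3 7 5)(6 8 14 10 13 12))^(-1)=(0 5 7 3 16 15)(6 12 13 10 14 8)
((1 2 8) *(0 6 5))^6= ((0 6 5)(1 2 8))^6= (8)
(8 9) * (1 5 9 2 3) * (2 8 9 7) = (9)(1 5 7 2 3) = [0, 5, 3, 1, 4, 7, 6, 2, 8, 9]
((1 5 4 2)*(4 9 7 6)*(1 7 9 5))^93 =(9)(2 7 6 4)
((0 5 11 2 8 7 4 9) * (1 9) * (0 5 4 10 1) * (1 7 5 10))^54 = ((0 4)(1 9 10 7)(2 8 5 11))^54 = (1 10)(2 5)(7 9)(8 11)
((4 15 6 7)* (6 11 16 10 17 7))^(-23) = ((4 15 11 16 10 17 7))^(-23) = (4 17 16 15 7 10 11)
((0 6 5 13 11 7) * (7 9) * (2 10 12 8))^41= ((0 6 5 13 11 9 7)(2 10 12 8))^41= (0 7 9 11 13 5 6)(2 10 12 8)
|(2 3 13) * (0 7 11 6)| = 12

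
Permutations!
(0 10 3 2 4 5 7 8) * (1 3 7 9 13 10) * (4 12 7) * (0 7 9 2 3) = (0 1)(2 12 9 13 10 4 5)(7 8) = [1, 0, 12, 3, 5, 2, 6, 8, 7, 13, 4, 11, 9, 10]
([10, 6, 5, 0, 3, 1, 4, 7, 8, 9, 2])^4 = (0 1)(2 4)(3 5)(6 10)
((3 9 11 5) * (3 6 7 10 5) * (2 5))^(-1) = ((2 5 6 7 10)(3 9 11))^(-1) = (2 10 7 6 5)(3 11 9)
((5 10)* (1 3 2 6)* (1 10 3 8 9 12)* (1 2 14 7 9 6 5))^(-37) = (1 10 6 8)(2 9 14 5 12 7 3)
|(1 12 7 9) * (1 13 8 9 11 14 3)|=|(1 12 7 11 14 3)(8 9 13)|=6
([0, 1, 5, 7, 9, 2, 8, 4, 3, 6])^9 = (2 5)(3 9)(4 8)(6 7)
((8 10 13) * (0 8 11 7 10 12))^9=(7 10 13 11)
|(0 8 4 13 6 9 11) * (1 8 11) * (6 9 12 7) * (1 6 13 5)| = |(0 11)(1 8 4 5)(6 12 7 13 9)| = 20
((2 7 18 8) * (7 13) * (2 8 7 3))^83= (2 3 13)(7 18)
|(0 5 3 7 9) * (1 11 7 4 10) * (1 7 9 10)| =14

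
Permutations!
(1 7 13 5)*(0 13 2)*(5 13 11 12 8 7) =(13)(0 11 12 8 7 2)(1 5) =[11, 5, 0, 3, 4, 1, 6, 2, 7, 9, 10, 12, 8, 13]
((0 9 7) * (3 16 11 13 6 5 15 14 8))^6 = (3 15 13)(5 11 8)(6 16 14)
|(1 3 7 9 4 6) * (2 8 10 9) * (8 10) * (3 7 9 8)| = 9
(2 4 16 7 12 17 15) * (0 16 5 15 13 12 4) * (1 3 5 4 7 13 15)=(0 16 13 12 17 15 2)(1 3 5)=[16, 3, 0, 5, 4, 1, 6, 7, 8, 9, 10, 11, 17, 12, 14, 2, 13, 15]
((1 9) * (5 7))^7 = (1 9)(5 7)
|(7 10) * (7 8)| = 3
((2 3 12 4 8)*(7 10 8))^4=(2 7 3 10 12 8 4)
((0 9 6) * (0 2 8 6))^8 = ((0 9)(2 8 6))^8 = (9)(2 6 8)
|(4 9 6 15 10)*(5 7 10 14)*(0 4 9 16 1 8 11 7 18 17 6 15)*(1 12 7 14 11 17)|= 16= |(0 4 16 12 7 10 9 15 11 14 5 18 1 8 17 6)|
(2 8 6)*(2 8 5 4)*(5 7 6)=(2 7 6 8 5 4)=[0, 1, 7, 3, 2, 4, 8, 6, 5]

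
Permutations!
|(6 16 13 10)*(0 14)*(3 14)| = |(0 3 14)(6 16 13 10)| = 12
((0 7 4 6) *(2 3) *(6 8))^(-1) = (0 6 8 4 7)(2 3)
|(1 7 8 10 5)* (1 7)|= |(5 7 8 10)|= 4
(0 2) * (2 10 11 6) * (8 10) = [8, 1, 0, 3, 4, 5, 2, 7, 10, 9, 11, 6] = (0 8 10 11 6 2)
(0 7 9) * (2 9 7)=(0 2 9)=[2, 1, 9, 3, 4, 5, 6, 7, 8, 0]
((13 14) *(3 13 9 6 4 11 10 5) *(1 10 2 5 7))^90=((1 10 7)(2 5 3 13 14 9 6 4 11))^90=(14)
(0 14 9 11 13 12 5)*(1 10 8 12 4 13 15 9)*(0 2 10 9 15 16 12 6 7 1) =[14, 9, 10, 3, 13, 2, 7, 1, 6, 11, 8, 16, 5, 4, 0, 15, 12] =(0 14)(1 9 11 16 12 5 2 10 8 6 7)(4 13)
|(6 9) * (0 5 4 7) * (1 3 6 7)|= |(0 5 4 1 3 6 9 7)|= 8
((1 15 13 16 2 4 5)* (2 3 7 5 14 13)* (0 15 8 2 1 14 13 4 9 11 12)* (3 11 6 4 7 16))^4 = (0 2 13 12 8 4 11 1 6 16 15 9 3)(5 14 7)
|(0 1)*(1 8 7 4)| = |(0 8 7 4 1)| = 5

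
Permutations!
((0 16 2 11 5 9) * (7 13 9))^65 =(0 16 2 11 5 7 13 9)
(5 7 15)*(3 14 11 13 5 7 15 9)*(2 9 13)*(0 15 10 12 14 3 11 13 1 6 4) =(0 15 7 1 6 4)(2 9 11)(5 10 12 14 13) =[15, 6, 9, 3, 0, 10, 4, 1, 8, 11, 12, 2, 14, 5, 13, 7]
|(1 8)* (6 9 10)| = 6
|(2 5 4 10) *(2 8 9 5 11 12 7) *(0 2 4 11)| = 8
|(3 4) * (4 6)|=3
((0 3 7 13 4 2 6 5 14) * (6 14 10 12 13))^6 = (0 12 3 13 7 4 6 2 5 14 10)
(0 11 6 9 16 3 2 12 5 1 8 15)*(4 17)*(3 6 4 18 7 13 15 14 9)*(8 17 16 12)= (0 11 4 16 6 3 2 8 14 9 12 5 1 17 18 7 13 15)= [11, 17, 8, 2, 16, 1, 3, 13, 14, 12, 10, 4, 5, 15, 9, 0, 6, 18, 7]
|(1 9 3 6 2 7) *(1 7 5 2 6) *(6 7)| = |(1 9 3)(2 5)(6 7)| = 6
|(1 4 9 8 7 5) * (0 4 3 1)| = |(0 4 9 8 7 5)(1 3)| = 6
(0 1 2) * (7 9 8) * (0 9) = (0 1 2 9 8 7) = [1, 2, 9, 3, 4, 5, 6, 0, 7, 8]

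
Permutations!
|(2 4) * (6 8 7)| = 6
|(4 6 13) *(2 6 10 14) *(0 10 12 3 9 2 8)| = |(0 10 14 8)(2 6 13 4 12 3 9)| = 28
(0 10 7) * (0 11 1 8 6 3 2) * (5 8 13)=[10, 13, 0, 2, 4, 8, 3, 11, 6, 9, 7, 1, 12, 5]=(0 10 7 11 1 13 5 8 6 3 2)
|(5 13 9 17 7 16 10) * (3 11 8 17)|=10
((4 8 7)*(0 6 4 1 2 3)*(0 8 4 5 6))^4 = (1 7 8 3 2)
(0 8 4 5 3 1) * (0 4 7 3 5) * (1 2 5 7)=(0 8 1 4)(2 5 7 3)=[8, 4, 5, 2, 0, 7, 6, 3, 1]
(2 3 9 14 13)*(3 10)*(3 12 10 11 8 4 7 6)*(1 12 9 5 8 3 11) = (1 12 10 9 14 13 2)(3 5 8 4 7 6 11) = [0, 12, 1, 5, 7, 8, 11, 6, 4, 14, 9, 3, 10, 2, 13]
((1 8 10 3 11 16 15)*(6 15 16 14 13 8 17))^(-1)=((1 17 6 15)(3 11 14 13 8 10))^(-1)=(1 15 6 17)(3 10 8 13 14 11)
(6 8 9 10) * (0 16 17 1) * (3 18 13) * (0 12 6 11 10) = (0 16 17 1 12 6 8 9)(3 18 13)(10 11) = [16, 12, 2, 18, 4, 5, 8, 7, 9, 0, 11, 10, 6, 3, 14, 15, 17, 1, 13]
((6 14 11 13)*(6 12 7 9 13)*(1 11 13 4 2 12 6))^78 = ((1 11)(2 12 7 9 4)(6 14 13))^78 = (14)(2 9 12 4 7)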